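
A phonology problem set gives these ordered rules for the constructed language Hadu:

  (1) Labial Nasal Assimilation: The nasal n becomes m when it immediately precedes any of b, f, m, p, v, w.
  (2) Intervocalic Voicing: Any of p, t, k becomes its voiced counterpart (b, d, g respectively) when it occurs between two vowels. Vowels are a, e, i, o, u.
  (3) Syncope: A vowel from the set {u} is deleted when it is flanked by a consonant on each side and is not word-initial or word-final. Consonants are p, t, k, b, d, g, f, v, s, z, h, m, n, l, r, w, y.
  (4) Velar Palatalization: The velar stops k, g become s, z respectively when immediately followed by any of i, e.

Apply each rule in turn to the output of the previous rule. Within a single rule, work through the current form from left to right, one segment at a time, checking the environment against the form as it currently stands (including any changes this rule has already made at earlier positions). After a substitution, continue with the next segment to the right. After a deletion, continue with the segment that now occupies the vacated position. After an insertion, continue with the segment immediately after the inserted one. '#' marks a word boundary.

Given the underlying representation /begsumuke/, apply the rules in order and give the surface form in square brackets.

[begsmze]

(1) Labial Nasal Assimilation: no change — [begsumuke]
(2) Intervocalic Voicing: [begsumuke] → [begsumuge]
(3) Syncope: [begsumuge] → [begsmge]
(4) Velar Palatalization: [begsmge] → [begsmze]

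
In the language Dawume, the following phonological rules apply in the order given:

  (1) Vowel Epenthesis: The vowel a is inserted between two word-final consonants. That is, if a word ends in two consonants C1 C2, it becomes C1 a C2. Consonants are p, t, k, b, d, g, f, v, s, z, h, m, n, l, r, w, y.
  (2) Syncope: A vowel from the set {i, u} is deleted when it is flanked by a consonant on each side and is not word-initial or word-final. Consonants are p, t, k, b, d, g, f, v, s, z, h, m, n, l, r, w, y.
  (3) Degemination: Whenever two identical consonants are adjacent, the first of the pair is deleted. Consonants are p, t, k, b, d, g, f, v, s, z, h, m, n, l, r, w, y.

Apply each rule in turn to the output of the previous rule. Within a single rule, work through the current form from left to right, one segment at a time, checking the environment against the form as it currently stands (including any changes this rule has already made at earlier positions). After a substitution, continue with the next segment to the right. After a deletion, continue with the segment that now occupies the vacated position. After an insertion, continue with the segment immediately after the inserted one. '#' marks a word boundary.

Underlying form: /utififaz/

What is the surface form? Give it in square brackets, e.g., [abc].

[utfaz]

(1) Vowel Epenthesis: no change — [utififaz]
(2) Syncope: [utififaz] → [utffaz]
(3) Degemination: [utffaz] → [utfaz]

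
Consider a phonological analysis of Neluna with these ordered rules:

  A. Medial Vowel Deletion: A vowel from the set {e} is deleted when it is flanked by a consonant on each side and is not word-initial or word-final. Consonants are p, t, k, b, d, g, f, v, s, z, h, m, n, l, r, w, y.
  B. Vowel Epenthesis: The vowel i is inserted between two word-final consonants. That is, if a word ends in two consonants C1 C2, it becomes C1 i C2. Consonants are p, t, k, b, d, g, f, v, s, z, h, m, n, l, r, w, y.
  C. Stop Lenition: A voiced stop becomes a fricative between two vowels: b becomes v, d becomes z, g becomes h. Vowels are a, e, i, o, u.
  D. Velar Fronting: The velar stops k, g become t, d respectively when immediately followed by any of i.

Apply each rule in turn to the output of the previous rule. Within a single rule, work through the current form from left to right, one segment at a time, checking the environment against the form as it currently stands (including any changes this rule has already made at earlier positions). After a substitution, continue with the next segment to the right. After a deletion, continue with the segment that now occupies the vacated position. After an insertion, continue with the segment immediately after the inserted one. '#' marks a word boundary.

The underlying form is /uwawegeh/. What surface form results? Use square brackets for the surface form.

[uwawdih]

A Medial Vowel Deletion: [uwawegeh] → [uwawgh]
B Vowel Epenthesis: [uwawgh] → [uwawgih]
C Stop Lenition: no change — [uwawgih]
D Velar Fronting: [uwawgih] → [uwawdih]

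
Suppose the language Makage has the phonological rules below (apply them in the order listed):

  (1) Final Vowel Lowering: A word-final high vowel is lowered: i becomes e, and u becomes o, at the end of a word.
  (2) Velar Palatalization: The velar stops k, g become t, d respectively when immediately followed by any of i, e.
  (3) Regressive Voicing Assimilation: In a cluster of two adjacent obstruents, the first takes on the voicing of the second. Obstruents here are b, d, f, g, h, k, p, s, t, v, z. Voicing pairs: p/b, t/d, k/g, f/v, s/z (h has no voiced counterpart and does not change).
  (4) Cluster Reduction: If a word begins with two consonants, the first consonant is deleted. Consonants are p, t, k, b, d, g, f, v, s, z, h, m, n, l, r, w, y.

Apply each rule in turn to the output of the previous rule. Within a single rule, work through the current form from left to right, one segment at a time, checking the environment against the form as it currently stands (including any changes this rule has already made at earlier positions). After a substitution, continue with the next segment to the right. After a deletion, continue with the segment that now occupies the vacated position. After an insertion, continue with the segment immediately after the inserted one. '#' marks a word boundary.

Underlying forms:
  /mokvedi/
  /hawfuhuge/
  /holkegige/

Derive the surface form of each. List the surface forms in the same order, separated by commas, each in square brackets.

[mogvede], [hawfuhude], [holtedide]

/mokvedi/:
  (1) Final Vowel Lowering: [mokvedi] → [mokvede]
  (2) Velar Palatalization: no change — [mokvede]
  (3) Regressive Voicing Assimilation: [mokvede] → [mogvede]
  (4) Cluster Reduction: no change — [mogvede]
/hawfuhuge/:
  (1) Final Vowel Lowering: no change — [hawfuhuge]
  (2) Velar Palatalization: [hawfuhuge] → [hawfuhude]
  (3) Regressive Voicing Assimilation: no change — [hawfuhude]
  (4) Cluster Reduction: no change — [hawfuhude]
/holkegige/:
  (1) Final Vowel Lowering: no change — [holkegige]
  (2) Velar Palatalization: [holkegige] → [holtedide]
  (3) Regressive Voicing Assimilation: no change — [holtedide]
  (4) Cluster Reduction: no change — [holtedide]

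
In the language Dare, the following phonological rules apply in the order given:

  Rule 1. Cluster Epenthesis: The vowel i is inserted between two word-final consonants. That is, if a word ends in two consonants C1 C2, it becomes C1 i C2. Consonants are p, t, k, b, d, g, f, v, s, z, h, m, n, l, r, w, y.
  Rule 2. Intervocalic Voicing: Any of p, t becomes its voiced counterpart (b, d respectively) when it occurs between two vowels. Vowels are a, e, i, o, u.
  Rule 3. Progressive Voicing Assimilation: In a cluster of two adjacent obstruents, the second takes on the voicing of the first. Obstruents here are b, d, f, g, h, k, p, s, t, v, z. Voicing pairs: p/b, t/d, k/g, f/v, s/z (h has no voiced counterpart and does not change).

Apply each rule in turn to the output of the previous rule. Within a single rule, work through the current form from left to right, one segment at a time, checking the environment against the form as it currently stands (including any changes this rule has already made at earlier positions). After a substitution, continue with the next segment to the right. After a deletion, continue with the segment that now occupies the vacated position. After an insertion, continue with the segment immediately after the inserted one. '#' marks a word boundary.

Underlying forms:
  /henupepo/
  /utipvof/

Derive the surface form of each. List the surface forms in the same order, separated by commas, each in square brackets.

/henupepo/:
  Rule 1 Cluster Epenthesis: no change — [henupepo]
  Rule 2 Intervocalic Voicing: [henupepo] → [henubebo]
  Rule 3 Progressive Voicing Assimilation: no change — [henubebo]
/utipvof/:
  Rule 1 Cluster Epenthesis: no change — [utipvof]
  Rule 2 Intervocalic Voicing: [utipvof] → [udipvof]
  Rule 3 Progressive Voicing Assimilation: [udipvof] → [udipfof]

[henubebo], [udipfof]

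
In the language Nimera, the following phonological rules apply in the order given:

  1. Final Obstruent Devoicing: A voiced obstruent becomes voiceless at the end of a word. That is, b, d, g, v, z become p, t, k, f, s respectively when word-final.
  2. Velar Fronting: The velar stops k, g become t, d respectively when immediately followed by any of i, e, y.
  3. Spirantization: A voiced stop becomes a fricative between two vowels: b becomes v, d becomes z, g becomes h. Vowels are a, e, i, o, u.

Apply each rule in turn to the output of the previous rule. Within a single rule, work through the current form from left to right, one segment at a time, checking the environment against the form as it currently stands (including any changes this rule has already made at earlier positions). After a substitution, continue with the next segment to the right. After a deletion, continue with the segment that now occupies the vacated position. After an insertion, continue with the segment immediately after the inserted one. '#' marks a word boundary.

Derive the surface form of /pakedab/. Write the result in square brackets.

1 Final Obstruent Devoicing: [pakedab] → [pakedap]
2 Velar Fronting: [pakedap] → [patedap]
3 Spirantization: [patedap] → [patezap]

[patezap]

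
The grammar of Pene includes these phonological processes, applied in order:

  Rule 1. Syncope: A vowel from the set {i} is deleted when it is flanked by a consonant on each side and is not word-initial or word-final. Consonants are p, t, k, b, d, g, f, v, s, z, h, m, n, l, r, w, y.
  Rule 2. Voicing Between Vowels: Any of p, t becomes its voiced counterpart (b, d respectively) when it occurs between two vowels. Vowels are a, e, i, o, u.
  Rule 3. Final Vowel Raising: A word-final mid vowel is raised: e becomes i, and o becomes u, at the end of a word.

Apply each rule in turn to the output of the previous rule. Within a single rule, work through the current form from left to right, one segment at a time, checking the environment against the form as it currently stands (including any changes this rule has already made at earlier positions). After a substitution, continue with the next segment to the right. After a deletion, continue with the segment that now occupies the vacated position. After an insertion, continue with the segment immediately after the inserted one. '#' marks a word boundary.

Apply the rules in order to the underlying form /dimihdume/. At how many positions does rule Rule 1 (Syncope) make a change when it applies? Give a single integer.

Rule 1 Syncope: [dimihdume] → [dmhdume]
Rule 2 Voicing Between Vowels: no change — [dmhdume]
Rule 3 Final Vowel Raising: [dmhdume] → [dmhdumi]
Rule Rule 1 changed 2 position(s).

2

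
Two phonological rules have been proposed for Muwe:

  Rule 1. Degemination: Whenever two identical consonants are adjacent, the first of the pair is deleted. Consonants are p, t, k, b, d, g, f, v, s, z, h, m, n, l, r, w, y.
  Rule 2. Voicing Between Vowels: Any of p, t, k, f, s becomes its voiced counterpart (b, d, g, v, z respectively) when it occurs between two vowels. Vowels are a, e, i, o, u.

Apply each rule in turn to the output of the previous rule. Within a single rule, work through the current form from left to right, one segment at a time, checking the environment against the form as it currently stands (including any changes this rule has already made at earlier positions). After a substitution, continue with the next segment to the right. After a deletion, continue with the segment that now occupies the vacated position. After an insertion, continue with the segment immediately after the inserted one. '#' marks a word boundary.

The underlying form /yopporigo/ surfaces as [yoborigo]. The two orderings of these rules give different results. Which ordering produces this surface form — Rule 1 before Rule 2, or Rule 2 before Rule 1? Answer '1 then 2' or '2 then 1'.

1 then 2

Order 1 then 2:
  1 Degemination: [yopporigo] → [yoporigo]
  2 Voicing Between Vowels: [yoporigo] → [yoborigo]
  result: [yoborigo]
Order 2 then 1:
  2 Voicing Between Vowels: no change — [yopporigo]
  1 Degemination: [yopporigo] → [yoporigo]
  result: [yoporigo]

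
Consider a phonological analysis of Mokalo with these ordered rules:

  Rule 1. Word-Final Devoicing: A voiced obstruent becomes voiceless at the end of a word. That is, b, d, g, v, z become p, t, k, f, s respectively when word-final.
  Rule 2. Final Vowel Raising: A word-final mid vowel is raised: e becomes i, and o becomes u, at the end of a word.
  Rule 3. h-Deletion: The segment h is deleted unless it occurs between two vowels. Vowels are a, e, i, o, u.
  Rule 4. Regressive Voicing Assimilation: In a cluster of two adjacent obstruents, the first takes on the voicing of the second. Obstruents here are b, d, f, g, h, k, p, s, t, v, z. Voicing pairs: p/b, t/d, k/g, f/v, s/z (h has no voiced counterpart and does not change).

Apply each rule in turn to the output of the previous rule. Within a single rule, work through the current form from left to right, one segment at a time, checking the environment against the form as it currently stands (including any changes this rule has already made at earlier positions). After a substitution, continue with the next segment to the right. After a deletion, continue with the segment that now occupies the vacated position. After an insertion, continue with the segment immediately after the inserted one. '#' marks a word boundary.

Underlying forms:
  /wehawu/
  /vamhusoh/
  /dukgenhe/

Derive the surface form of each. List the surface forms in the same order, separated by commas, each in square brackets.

/wehawu/:
  Rule 1 Word-Final Devoicing: no change — [wehawu]
  Rule 2 Final Vowel Raising: no change — [wehawu]
  Rule 3 h-Deletion: no change — [wehawu]
  Rule 4 Regressive Voicing Assimilation: no change — [wehawu]
/vamhusoh/:
  Rule 1 Word-Final Devoicing: no change — [vamhusoh]
  Rule 2 Final Vowel Raising: no change — [vamhusoh]
  Rule 3 h-Deletion: [vamhusoh] → [vamuso]
  Rule 4 Regressive Voicing Assimilation: no change — [vamuso]
/dukgenhe/:
  Rule 1 Word-Final Devoicing: no change — [dukgenhe]
  Rule 2 Final Vowel Raising: [dukgenhe] → [dukgenhi]
  Rule 3 h-Deletion: [dukgenhi] → [dukgeni]
  Rule 4 Regressive Voicing Assimilation: [dukgeni] → [duggeni]

[wehawu], [vamuso], [duggeni]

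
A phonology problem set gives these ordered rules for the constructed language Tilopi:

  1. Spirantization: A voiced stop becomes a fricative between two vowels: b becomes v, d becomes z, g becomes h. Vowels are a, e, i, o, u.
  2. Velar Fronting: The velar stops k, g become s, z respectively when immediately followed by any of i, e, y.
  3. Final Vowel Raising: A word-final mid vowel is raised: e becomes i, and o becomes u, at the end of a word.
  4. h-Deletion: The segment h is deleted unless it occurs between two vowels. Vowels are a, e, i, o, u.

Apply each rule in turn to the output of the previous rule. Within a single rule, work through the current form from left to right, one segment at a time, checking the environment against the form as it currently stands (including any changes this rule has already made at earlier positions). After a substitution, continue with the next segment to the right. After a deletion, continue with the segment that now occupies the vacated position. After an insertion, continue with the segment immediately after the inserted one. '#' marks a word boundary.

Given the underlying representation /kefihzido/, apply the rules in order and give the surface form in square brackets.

[sefizizu]

1 Spirantization: [kefihzido] → [kefihzizo]
2 Velar Fronting: [kefihzizo] → [sefihzizo]
3 Final Vowel Raising: [sefihzizo] → [sefihzizu]
4 h-Deletion: [sefihzizu] → [sefizizu]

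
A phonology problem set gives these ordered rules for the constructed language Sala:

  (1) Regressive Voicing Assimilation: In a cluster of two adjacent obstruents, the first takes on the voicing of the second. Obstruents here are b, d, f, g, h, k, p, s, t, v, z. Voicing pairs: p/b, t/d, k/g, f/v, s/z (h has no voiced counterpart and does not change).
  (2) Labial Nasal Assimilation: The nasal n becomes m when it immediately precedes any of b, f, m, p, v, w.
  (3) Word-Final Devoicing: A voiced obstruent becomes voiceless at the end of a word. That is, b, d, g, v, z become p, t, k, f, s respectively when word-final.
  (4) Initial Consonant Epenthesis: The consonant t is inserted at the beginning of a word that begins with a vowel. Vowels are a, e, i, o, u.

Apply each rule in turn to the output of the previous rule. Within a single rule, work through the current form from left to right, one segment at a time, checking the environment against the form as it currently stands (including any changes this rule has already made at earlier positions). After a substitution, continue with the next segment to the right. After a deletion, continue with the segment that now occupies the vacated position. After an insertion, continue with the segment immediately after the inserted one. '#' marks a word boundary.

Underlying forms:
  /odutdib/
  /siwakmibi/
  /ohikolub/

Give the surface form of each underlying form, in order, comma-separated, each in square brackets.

/odutdib/:
  (1) Regressive Voicing Assimilation: [odutdib] → [oduddib]
  (2) Labial Nasal Assimilation: no change — [oduddib]
  (3) Word-Final Devoicing: [oduddib] → [oduddip]
  (4) Initial Consonant Epenthesis: [oduddip] → [toduddip]
/siwakmibi/:
  (1) Regressive Voicing Assimilation: no change — [siwakmibi]
  (2) Labial Nasal Assimilation: no change — [siwakmibi]
  (3) Word-Final Devoicing: no change — [siwakmibi]
  (4) Initial Consonant Epenthesis: no change — [siwakmibi]
/ohikolub/:
  (1) Regressive Voicing Assimilation: no change — [ohikolub]
  (2) Labial Nasal Assimilation: no change — [ohikolub]
  (3) Word-Final Devoicing: [ohikolub] → [ohikolup]
  (4) Initial Consonant Epenthesis: [ohikolup] → [tohikolup]

[toduddip], [siwakmibi], [tohikolup]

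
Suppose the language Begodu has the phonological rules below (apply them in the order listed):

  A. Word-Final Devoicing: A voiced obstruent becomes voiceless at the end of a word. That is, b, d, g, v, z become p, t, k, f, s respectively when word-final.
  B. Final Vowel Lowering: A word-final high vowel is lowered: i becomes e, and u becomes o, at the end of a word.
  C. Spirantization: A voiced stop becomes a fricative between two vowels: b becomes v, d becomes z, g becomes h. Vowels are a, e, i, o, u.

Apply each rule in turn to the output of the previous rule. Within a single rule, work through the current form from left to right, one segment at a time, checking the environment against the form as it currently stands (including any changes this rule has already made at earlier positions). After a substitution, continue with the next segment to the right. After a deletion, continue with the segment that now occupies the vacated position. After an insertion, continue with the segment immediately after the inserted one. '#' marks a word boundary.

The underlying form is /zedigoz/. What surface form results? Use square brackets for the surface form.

A Word-Final Devoicing: [zedigoz] → [zedigos]
B Final Vowel Lowering: no change — [zedigos]
C Spirantization: [zedigos] → [zezihos]

[zezihos]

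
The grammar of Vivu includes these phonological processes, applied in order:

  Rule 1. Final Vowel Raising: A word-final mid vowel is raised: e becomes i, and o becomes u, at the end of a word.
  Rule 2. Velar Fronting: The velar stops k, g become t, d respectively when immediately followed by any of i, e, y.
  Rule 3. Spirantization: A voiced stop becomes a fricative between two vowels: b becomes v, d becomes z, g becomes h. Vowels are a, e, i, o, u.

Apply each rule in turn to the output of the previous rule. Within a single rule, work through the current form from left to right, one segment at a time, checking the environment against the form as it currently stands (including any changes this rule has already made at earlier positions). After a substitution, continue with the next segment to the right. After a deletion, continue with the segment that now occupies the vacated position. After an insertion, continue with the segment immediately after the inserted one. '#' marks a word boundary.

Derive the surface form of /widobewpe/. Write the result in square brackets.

Rule 1 Final Vowel Raising: [widobewpe] → [widobewpi]
Rule 2 Velar Fronting: no change — [widobewpi]
Rule 3 Spirantization: [widobewpi] → [wizovewpi]

[wizovewpi]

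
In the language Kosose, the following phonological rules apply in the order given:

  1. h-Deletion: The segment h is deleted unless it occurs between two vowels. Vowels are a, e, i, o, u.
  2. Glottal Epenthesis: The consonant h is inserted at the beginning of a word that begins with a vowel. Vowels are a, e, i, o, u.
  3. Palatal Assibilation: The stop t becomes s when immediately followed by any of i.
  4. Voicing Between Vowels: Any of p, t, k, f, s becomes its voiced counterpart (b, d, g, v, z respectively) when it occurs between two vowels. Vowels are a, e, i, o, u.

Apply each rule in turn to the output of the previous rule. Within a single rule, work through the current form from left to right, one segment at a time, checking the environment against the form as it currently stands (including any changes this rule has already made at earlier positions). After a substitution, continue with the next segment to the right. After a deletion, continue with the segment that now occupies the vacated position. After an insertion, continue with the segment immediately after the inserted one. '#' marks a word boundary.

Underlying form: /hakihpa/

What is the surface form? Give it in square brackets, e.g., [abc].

1 h-Deletion: [hakihpa] → [akipa]
2 Glottal Epenthesis: [akipa] → [hakipa]
3 Palatal Assibilation: no change — [hakipa]
4 Voicing Between Vowels: [hakipa] → [hagiba]

[hagiba]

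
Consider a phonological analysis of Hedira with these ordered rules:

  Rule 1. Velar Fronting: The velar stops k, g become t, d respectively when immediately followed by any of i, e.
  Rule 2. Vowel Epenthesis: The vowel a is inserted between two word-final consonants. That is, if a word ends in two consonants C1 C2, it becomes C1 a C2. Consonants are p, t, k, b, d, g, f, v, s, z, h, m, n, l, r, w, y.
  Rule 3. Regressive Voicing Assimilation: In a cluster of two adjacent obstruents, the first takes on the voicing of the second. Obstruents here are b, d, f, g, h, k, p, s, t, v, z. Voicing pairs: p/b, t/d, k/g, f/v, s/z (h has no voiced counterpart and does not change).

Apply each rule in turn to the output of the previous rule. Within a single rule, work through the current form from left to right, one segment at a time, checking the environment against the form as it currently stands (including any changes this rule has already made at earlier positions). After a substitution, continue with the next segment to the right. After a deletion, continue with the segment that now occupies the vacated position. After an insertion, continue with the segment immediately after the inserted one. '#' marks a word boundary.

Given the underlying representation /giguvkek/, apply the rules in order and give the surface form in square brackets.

Rule 1 Velar Fronting: [giguvkek] → [diguvtek]
Rule 2 Vowel Epenthesis: no change — [diguvtek]
Rule 3 Regressive Voicing Assimilation: [diguvtek] → [diguftek]

[diguftek]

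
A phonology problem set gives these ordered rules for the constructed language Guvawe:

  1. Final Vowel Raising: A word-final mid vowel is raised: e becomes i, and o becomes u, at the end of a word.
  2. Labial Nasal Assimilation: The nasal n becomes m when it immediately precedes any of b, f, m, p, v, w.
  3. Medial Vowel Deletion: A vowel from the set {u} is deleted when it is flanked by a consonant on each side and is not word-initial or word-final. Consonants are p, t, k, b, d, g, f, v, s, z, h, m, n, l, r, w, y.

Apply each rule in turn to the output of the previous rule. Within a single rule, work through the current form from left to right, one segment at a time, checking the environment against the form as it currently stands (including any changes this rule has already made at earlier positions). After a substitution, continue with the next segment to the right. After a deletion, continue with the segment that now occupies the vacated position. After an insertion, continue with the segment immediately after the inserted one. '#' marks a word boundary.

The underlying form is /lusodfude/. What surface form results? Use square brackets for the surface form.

1 Final Vowel Raising: [lusodfude] → [lusodfudi]
2 Labial Nasal Assimilation: no change — [lusodfudi]
3 Medial Vowel Deletion: [lusodfudi] → [lsodfdi]

[lsodfdi]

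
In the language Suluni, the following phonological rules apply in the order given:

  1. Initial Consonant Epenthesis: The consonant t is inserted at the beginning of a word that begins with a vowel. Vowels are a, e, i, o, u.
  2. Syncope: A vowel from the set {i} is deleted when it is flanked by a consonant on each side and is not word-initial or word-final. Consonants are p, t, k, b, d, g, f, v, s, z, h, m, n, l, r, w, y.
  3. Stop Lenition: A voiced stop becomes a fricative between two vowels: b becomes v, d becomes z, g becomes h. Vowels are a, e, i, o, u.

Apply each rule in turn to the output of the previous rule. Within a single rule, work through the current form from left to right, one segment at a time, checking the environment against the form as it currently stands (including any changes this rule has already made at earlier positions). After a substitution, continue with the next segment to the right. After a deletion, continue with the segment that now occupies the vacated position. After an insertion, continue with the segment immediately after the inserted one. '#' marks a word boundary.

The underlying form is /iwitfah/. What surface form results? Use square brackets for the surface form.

[twtfah]

1 Initial Consonant Epenthesis: [iwitfah] → [tiwitfah]
2 Syncope: [tiwitfah] → [twtfah]
3 Stop Lenition: no change — [twtfah]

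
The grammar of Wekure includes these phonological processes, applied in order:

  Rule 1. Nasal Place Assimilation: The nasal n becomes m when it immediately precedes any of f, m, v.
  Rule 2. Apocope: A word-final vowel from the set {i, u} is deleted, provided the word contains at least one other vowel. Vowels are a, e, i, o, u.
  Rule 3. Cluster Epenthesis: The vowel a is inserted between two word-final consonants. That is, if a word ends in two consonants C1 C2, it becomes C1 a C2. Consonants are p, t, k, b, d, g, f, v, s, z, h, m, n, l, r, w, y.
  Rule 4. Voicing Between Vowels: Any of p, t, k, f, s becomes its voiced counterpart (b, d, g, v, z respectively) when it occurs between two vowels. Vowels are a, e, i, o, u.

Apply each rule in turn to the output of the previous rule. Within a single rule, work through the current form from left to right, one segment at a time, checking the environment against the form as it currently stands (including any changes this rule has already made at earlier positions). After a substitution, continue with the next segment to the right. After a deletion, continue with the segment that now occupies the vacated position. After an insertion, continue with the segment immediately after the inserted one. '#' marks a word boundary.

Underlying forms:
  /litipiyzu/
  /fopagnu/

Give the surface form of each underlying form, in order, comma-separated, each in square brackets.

[lidibiyaz], [fobagan]

/litipiyzu/:
  Rule 1 Nasal Place Assimilation: no change — [litipiyzu]
  Rule 2 Apocope: [litipiyzu] → [litipiyz]
  Rule 3 Cluster Epenthesis: [litipiyz] → [litipiyaz]
  Rule 4 Voicing Between Vowels: [litipiyaz] → [lidibiyaz]
/fopagnu/:
  Rule 1 Nasal Place Assimilation: no change — [fopagnu]
  Rule 2 Apocope: [fopagnu] → [fopagn]
  Rule 3 Cluster Epenthesis: [fopagn] → [fopagan]
  Rule 4 Voicing Between Vowels: [fopagan] → [fobagan]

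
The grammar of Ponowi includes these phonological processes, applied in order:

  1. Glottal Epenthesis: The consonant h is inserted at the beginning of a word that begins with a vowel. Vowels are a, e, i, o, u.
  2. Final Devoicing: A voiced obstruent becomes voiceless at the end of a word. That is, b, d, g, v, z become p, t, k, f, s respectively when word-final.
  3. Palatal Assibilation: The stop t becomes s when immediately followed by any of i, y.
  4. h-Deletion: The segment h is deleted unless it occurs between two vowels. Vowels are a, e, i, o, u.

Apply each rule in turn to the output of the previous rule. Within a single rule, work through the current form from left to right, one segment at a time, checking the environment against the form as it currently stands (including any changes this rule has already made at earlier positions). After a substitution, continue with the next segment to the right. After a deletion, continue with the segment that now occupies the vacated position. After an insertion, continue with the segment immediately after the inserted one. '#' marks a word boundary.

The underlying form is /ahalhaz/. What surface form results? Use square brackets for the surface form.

1 Glottal Epenthesis: [ahalhaz] → [hahalhaz]
2 Final Devoicing: [hahalhaz] → [hahalhas]
3 Palatal Assibilation: no change — [hahalhas]
4 h-Deletion: [hahalhas] → [ahalas]

[ahalas]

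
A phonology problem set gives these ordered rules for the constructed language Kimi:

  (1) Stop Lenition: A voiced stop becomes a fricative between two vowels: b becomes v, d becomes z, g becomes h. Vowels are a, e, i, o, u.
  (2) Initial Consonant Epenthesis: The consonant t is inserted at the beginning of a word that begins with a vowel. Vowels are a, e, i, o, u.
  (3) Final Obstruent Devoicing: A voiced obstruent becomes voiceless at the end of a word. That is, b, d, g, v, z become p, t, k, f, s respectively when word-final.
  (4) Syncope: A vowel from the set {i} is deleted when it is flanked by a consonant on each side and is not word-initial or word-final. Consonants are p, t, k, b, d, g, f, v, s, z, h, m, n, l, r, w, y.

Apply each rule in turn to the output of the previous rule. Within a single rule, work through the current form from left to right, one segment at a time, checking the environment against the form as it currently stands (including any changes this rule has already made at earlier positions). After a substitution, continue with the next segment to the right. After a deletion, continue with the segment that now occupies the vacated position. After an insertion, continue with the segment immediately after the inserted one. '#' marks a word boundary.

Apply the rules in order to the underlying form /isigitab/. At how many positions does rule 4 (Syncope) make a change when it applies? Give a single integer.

(1) Stop Lenition: [isigitab] → [isihitab]
(2) Initial Consonant Epenthesis: [isihitab] → [tisihitab]
(3) Final Obstruent Devoicing: [tisihitab] → [tisihitap]
(4) Syncope: [tisihitap] → [tshtap]
Rule 4 changed 3 position(s).

3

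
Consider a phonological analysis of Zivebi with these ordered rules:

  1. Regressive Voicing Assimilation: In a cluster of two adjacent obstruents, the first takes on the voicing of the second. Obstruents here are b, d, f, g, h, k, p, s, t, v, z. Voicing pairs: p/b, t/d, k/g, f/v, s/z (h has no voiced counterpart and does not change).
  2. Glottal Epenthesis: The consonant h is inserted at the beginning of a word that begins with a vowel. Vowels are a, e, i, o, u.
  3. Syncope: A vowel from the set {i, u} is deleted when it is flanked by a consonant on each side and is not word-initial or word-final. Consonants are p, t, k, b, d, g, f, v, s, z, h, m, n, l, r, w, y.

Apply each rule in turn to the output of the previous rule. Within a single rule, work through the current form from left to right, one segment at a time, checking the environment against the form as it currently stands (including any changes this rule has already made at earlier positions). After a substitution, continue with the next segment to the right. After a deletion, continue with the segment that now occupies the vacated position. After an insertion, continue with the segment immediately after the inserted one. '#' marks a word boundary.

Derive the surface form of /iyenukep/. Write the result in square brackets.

1 Regressive Voicing Assimilation: no change — [iyenukep]
2 Glottal Epenthesis: [iyenukep] → [hiyenukep]
3 Syncope: [hiyenukep] → [hyenkep]

[hyenkep]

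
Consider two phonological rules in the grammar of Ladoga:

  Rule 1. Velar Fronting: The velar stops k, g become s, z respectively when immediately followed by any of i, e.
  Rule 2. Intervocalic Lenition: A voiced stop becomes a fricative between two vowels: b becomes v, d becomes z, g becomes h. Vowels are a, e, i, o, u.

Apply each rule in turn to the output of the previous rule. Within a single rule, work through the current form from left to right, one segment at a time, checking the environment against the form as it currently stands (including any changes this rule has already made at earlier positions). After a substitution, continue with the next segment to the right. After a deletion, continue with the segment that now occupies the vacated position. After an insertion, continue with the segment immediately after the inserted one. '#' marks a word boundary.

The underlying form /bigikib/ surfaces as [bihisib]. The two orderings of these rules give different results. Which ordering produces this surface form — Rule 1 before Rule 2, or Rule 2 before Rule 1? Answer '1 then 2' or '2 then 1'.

Order 1 then 2:
  1 Velar Fronting: [bigikib] → [bizisib]
  2 Intervocalic Lenition: no change — [bizisib]
  result: [bizisib]
Order 2 then 1:
  2 Intervocalic Lenition: [bigikib] → [bihikib]
  1 Velar Fronting: [bihikib] → [bihisib]
  result: [bihisib]

2 then 1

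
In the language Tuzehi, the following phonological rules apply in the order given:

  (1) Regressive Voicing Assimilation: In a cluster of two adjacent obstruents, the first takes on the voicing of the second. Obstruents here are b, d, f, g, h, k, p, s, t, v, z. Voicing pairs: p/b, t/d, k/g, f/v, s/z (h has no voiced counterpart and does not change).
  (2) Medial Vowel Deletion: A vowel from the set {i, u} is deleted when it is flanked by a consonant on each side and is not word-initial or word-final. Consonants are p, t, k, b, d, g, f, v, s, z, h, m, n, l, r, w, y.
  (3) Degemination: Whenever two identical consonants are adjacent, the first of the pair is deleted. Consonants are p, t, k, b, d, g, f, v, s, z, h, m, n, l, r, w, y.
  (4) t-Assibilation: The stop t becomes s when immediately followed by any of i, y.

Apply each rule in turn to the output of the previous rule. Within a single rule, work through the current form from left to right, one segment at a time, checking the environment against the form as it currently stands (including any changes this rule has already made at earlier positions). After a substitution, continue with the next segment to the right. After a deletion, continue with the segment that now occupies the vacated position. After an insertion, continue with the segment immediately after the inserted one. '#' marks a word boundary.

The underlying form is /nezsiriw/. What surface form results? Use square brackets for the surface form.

[nesrw]

(1) Regressive Voicing Assimilation: [nezsiriw] → [nessiriw]
(2) Medial Vowel Deletion: [nessiriw] → [nessrw]
(3) Degemination: [nessrw] → [nesrw]
(4) t-Assibilation: no change — [nesrw]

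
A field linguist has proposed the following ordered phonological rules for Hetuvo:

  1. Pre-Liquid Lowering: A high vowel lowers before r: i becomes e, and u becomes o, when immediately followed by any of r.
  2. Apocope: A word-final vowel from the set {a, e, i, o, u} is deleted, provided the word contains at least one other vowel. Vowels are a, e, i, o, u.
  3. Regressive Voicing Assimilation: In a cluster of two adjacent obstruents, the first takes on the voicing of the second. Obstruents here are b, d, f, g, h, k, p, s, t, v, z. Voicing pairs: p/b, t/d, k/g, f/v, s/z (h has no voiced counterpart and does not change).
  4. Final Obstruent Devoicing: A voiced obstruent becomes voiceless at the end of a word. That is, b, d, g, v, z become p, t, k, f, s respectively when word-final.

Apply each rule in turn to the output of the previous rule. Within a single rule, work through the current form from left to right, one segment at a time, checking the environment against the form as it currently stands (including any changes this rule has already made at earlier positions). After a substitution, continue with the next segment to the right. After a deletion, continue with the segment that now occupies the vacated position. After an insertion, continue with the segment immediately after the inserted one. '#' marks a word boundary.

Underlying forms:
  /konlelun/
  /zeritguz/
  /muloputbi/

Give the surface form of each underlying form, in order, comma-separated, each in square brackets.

[konlelun], [zeridgus], [mulopudp]

/konlelun/:
  1 Pre-Liquid Lowering: no change — [konlelun]
  2 Apocope: no change — [konlelun]
  3 Regressive Voicing Assimilation: no change — [konlelun]
  4 Final Obstruent Devoicing: no change — [konlelun]
/zeritguz/:
  1 Pre-Liquid Lowering: no change — [zeritguz]
  2 Apocope: no change — [zeritguz]
  3 Regressive Voicing Assimilation: [zeritguz] → [zeridguz]
  4 Final Obstruent Devoicing: [zeridguz] → [zeridgus]
/muloputbi/:
  1 Pre-Liquid Lowering: no change — [muloputbi]
  2 Apocope: [muloputbi] → [muloputb]
  3 Regressive Voicing Assimilation: [muloputb] → [mulopudb]
  4 Final Obstruent Devoicing: [mulopudb] → [mulopudp]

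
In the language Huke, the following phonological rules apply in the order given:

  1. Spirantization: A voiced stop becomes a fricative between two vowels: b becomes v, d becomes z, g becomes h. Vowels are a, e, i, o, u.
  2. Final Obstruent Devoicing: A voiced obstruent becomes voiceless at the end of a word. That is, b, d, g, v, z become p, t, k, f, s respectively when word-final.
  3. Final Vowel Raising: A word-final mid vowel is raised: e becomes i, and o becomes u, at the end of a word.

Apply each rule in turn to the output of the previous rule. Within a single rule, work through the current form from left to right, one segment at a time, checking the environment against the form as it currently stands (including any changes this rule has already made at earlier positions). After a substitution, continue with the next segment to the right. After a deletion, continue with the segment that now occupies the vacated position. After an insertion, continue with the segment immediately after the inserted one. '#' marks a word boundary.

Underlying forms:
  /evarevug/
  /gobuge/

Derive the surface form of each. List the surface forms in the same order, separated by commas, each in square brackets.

[evarevuk], [govuhi]

/evarevug/:
  1 Spirantization: no change — [evarevug]
  2 Final Obstruent Devoicing: [evarevug] → [evarevuk]
  3 Final Vowel Raising: no change — [evarevuk]
/gobuge/:
  1 Spirantization: [gobuge] → [govuhe]
  2 Final Obstruent Devoicing: no change — [govuhe]
  3 Final Vowel Raising: [govuhe] → [govuhi]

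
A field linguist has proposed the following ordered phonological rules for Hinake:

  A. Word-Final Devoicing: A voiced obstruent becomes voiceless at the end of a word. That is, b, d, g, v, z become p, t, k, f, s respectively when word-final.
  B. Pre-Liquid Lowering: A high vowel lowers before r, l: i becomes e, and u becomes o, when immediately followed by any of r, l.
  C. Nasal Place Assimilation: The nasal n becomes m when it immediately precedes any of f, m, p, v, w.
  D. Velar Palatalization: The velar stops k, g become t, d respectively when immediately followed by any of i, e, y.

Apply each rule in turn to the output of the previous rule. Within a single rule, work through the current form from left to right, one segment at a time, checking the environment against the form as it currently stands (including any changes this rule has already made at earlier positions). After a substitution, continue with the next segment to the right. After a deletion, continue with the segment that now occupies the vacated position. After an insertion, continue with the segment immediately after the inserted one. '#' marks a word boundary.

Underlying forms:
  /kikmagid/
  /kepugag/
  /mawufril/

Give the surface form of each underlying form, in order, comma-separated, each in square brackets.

[tikmadit], [tepugak], [mawufrel]

/kikmagid/:
  A Word-Final Devoicing: [kikmagid] → [kikmagit]
  B Pre-Liquid Lowering: no change — [kikmagit]
  C Nasal Place Assimilation: no change — [kikmagit]
  D Velar Palatalization: [kikmagit] → [tikmadit]
/kepugag/:
  A Word-Final Devoicing: [kepugag] → [kepugak]
  B Pre-Liquid Lowering: no change — [kepugak]
  C Nasal Place Assimilation: no change — [kepugak]
  D Velar Palatalization: [kepugak] → [tepugak]
/mawufril/:
  A Word-Final Devoicing: no change — [mawufril]
  B Pre-Liquid Lowering: [mawufril] → [mawufrel]
  C Nasal Place Assimilation: no change — [mawufrel]
  D Velar Palatalization: no change — [mawufrel]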